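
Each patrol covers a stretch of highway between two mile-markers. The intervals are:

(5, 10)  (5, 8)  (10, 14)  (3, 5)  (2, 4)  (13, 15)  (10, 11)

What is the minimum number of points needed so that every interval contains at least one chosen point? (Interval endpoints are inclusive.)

Sort by right endpoint; whenever an interval is uncovered, place a point at its right end.
By right end: [2,4]  [3,5]  [5,8]  [5,10]  [10,11]  [10,14]  [13,15]
[2,4] uncovered → point at 4; [5,8] uncovered → point at 8; [10,11] uncovered → point at 11; [13,15] uncovered → point at 15.
Points: 4, 8, 11, 15 (4 total).

4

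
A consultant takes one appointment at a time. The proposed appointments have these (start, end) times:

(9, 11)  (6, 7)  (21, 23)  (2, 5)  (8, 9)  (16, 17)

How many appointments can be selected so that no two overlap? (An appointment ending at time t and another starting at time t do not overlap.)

6

Order by finish time; keep every interval that doesn't clash with the previous kept one.
By end time: (2,5), (6,7), (8,9), (9,11), (16,17), (21,23).
Pick (2,5); next start ≥ 5 → (6,7); next start ≥ 7 → (8,9); next start ≥ 9 → (9,11); next start ≥ 11 → (16,17); next start ≥ 17 → (21,23).
Selected 6 appointments.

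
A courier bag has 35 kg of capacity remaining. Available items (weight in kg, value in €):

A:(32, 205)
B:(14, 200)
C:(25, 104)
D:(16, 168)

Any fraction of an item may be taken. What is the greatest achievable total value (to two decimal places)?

400.03

Greedy by value/weight ratio, highest first.
Order: B (200/14=14.29) > D (168/16=10.50) > A (205/32=6.41) > C (104/25=4.16)
Fill: take B (14 @ 200) → take D (16 @ 168) → take 5/32 of A → 32.03; 35/35 used.
Total value = 400.03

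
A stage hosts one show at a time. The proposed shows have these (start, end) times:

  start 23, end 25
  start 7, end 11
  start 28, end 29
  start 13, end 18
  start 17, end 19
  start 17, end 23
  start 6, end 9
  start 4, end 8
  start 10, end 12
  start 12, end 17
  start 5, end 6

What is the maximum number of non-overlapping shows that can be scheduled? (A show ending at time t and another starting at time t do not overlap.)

Sorted by end: (5,6)  (4,8)  (6,9)  (7,11)  (10,12)  (12,17)  (13,18)  (17,19)  (17,23)  (23,25)  (28,29)
take (5,6); skip (4,8); take (6,9); take (10,12); take (12,17); skip (13,18); take (17,19); take (23,25); take (28,29).
Selected 7 shows.

7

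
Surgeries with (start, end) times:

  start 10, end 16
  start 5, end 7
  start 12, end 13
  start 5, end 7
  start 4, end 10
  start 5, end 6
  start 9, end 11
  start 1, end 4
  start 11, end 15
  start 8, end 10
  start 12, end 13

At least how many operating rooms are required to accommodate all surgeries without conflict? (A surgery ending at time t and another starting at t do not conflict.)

4

starts: [1, 4, 5, 5, 5, 8, 9, 10, 11, 12, 12]
ends:   [4, 6, 7, 7, 10, 10, 11, 13, 13, 15, 16]
s1→1 e4→0 s4→1 s5→2 s5→3 s5→4  — peak 4.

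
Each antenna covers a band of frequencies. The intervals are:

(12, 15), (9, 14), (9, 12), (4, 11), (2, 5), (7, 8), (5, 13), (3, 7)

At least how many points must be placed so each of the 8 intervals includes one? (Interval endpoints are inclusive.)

3

Process intervals by earliest right end; each time one isn't hit yet, stab at its right endpoint.
By right end: [2,5]  [3,7]  [7,8]  [4,11]  [9,12]  [5,13]  [9,14]  [12,15]
[2,5] uncovered → point at 5; [7,8] uncovered → point at 8; [9,12] uncovered → point at 12.
Points: 5, 8, 12 (3 total).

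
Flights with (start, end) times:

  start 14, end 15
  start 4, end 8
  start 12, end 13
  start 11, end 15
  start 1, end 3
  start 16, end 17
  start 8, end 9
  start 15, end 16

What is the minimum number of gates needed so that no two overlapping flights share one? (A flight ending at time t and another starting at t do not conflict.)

Count concurrent intervals with a sweep; the peak is the room count.
starts: [1, 4, 8, 11, 12, 14, 15, 16]
ends:   [3, 8, 9, 13, 15, 15, 16, 17]
s1→1 e3→0 s4→1 e8→0 s8→1 e9→0 s11→1 s12→2  — peak 2.

2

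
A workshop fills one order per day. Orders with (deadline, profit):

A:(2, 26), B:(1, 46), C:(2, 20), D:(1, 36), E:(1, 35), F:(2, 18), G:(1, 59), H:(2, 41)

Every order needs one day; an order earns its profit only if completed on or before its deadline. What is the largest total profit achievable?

100

Sort by profit descending; place each in the latest free slot ≤ its deadline.
Profit order: G=59 B=46 H=41 D=36 E=35 A=26 C=20 F=18
Assign: G→slot 1, B skipped, H→slot 2, D skipped, E skipped, A skipped, C skipped, F skipped.
Slots: [1:G] [2:H]
Profit = 59 + 41 = 100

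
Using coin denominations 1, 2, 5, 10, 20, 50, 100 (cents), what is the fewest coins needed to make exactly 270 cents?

4

Greedy: take as many of the largest coin as possible, then repeat with the remainder.
270 = 2×100 + 1×50 + 1×20
Total coins = 2 + 1 + 1 = 4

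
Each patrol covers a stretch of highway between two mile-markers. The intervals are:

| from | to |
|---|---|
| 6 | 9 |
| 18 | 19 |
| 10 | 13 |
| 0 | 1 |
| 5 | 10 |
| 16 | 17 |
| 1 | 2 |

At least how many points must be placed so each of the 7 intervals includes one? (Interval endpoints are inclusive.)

5

By right end: [0,1]  [1,2]  [6,9]  [5,10]  [10,13]  [16,17]  [18,19]
[0,1] uncovered → point at 1; [6,9] uncovered → point at 9; [10,13] uncovered → point at 13; [16,17] uncovered → point at 17; [18,19] uncovered → point at 19.
Points: 1, 9, 13, 17, 19 (5 total).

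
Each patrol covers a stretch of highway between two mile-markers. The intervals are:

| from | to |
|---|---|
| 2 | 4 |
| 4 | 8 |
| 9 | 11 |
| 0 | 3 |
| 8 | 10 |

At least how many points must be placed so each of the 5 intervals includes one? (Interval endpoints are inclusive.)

3

Process intervals by earliest right end; each time one isn't hit yet, stab at its right endpoint.
Sorted: [0,3] [2,4] [4,8] [8,10] [9,11]
{[0,3],[2,4]} hit by 3; {[4,8],[8,10]} hit by 8; {[9,11]} hit by 11.
Points: 3, 8, 11 (3 total).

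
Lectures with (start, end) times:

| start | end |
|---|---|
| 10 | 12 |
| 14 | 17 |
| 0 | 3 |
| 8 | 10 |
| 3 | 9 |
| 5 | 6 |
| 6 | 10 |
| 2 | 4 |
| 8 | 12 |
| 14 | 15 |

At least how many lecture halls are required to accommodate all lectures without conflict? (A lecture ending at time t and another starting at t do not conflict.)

The answer is the maximum number of intervals overlapping at any instant.
starts: [0, 2, 3, 5, 6, 8, 8, 10, 14, 14]
ends:   [3, 4, 6, 9, 10, 10, 12, 12, 15, 17]
s0→1 s2→2 e3→1 s3→2 e4→1 s5→2 e6→1 s6→2 s8→3 s8→4  — peak 4.

4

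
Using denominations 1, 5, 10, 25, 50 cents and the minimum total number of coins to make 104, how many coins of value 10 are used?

0

104 = 2×50 + 4×1
Count of 10: 0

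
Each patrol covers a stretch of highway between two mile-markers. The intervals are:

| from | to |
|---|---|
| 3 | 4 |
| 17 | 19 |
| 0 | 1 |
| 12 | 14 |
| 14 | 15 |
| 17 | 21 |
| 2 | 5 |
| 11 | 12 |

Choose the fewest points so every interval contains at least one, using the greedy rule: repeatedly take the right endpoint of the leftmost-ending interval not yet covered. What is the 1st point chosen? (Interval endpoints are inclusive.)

Sort by right endpoint; whenever an interval is uncovered, place a point at its right end.
Sorted: [0,1] [3,4] [2,5] [11,12] [12,14] [14,15] [17,19] [17,21]
{[0,1]} hit by 1; {[3,4],[2,5]} hit by 4; {[11,12],[12,14]} hit by 12; {[14,15]} hit by 15; {[17,19],[17,21]} hit by 19.
Points: 1, 4, 12, 15, 19 (5 total).

1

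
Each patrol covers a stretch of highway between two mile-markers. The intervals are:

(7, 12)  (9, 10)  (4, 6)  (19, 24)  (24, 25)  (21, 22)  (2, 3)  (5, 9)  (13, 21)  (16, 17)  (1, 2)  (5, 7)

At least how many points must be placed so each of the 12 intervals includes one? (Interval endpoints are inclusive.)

6

Sorted: [1,2] [2,3] [4,6] [5,7] [5,9] [9,10] [7,12] [16,17] [13,21] [21,22] [19,24] [24,25]
{[1,2],[2,3]} hit by 2; {[4,6],[5,7],[5,9]} hit by 6; {[9,10],[7,12]} hit by 10; {[16,17],[13,21]} hit by 17; {[21,22],[19,24]} hit by 22; {[24,25]} hit by 25.
Points: 2, 6, 10, 17, 22, 25 (6 total).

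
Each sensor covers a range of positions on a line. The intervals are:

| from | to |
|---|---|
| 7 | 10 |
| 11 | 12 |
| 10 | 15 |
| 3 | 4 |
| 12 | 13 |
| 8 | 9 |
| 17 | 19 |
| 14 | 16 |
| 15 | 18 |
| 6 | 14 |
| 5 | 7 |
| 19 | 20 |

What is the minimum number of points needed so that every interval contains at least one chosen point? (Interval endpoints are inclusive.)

6

By right end: [3,4]  [5,7]  [8,9]  [7,10]  [11,12]  [12,13]  [6,14]  [10,15]  [14,16]  [15,18]  [17,19]  [19,20]
[3,4] uncovered → point at 4; [5,7] uncovered → point at 7; [8,9] uncovered → point at 9; [11,12] uncovered → point at 12; [14,16] uncovered → point at 16; [17,19] uncovered → point at 19.
Points: 4, 7, 9, 12, 16, 19 (6 total).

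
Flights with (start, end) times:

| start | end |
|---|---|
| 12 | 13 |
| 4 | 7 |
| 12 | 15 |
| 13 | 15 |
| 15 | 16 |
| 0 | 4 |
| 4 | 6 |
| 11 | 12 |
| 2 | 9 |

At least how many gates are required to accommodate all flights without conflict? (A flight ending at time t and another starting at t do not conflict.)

The answer is the maximum number of intervals overlapping at any instant.
starts: [0, 2, 4, 4, 11, 12, 12, 13, 15]
ends:   [4, 6, 7, 9, 12, 13, 15, 15, 16]
s0→1 s2→2 e4→1 s4→2 s4→3  — peak 3.

3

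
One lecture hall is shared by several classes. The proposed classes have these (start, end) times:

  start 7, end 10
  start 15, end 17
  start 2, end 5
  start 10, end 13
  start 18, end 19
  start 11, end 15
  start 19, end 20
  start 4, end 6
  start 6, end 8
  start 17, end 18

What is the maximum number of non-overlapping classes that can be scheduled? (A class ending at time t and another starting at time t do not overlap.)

7

Sorted by end: (2,5)  (4,6)  (6,8)  (7,10)  (10,13)  (11,15)  (15,17)  (17,18)  (18,19)  (19,20)
take (2,5); take (6,8); skip (7,10); take (10,13); take (15,17); take (17,18); take (18,19); take (19,20).
Selected 7 classes.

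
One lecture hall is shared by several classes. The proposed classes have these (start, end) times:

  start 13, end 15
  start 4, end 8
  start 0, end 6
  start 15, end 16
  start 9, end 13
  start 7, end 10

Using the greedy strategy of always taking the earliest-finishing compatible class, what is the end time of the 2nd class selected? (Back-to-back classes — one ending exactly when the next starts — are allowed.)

By end time: (0,6), (4,8), (7,10), (9,13), (13,15), (15,16).
Pick (0,6); next start ≥ 6 → (7,10); next start ≥ 10 → (13,15); next start ≥ 15 → (15,16).
Selected: (0,6) (7,10) (13,15) (15,16)

10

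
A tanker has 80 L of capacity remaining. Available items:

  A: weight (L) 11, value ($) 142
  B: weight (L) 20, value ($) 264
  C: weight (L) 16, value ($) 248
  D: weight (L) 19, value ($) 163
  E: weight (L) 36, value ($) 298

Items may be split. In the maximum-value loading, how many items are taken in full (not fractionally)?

4

Sort by value per unit weight and fill in that order.
Order: C (248/16=15.50) > B (264/20=13.20) > A (142/11=12.91) > D (163/19=8.58) > E (298/36=8.28)
Fill: take C (16 @ 248) → take B (20 @ 264) → take A (11 @ 142) → take D (19 @ 163) → take 14/36 of E → 115.89; 80/80 used.
4 item(s) taken whole; one partial (take 14/36 of E).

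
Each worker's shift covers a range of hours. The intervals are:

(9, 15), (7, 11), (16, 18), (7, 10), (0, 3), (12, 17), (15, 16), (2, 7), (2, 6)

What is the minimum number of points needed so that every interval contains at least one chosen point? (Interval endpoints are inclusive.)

3

Sorted: [0,3] [2,6] [2,7] [7,10] [7,11] [9,15] [15,16] [12,17] [16,18]
{[0,3],[2,6],[2,7]} hit by 3; {[7,10],[7,11],[9,15]} hit by 10; {[15,16],[12,17],[16,18]} hit by 16.
Points: 3, 10, 16 (3 total).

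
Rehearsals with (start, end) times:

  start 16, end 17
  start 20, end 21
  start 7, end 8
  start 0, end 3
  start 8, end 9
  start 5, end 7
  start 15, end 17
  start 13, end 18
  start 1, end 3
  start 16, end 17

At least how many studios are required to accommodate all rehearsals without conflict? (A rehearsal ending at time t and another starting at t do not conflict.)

4

The answer is the maximum number of intervals overlapping at any instant.
starts: [0, 1, 5, 7, 8, 13, 15, 16, 16, 20]
ends:   [3, 3, 7, 8, 9, 17, 17, 17, 18, 21]
s0→1 s1→2 e3→1 e3→0 s5→1 e7→0 s7→1 e8→0 s8→1 e9→0 s13→1 s15→2 s16→3 s16→4  — peak 4.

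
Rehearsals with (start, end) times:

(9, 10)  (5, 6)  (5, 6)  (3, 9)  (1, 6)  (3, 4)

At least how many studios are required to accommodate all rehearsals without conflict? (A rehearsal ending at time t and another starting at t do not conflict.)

Count concurrent intervals with a sweep; the peak is the room count.
Events (time:±→running): 1:+→1 3:+→2 3:+→3 4:-→2 5:+→3 5:+→4 … peak 4.

4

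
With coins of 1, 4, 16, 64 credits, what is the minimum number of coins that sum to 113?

113 = 1×64 + 3×16 + 1×1
Total coins = 1 + 3 + 1 = 5

5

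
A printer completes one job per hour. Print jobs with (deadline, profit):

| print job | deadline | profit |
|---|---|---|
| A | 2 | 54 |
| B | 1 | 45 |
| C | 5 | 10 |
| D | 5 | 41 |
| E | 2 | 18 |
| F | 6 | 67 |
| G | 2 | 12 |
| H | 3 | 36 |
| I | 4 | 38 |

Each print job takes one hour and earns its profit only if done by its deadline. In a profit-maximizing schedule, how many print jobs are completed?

6

Take jobs in profit order; each goes to the latest open slot no later than its deadline.
By profit: F(d6,67), A(d2,54), B(d1,45), D(d5,41), I(d4,38), H(d3,36), E(d2,18), G(d2,12), C(d5,10)
F→slot 6; A→slot 2; B→slot 1; D→slot 5; I→slot 4; H→slot 3; E skipped; G skipped; C skipped.
6 of 9 scheduled.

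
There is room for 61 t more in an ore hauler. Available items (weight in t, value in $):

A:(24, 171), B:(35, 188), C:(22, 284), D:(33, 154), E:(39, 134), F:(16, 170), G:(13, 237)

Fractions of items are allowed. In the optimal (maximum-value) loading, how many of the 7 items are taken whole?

3

Greedy by value/weight ratio, highest first.
Ratios (sorted): G 18.23, C 12.91, F 10.62, A 7.12, B 5.37, D 4.67, E 3.44
take G (13 @ 237); take C (22 @ 284); take F (16 @ 170); take 10/24 of A → 71.25. Capacity used 61/61.
3 item(s) taken whole; one partial (take 10/24 of A).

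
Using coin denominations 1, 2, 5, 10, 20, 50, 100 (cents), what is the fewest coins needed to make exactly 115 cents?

3

Use the largest denomination that fits, subtract, and repeat.
115 − 1×100→15 − 1×10→5 − 1×5→0
Total coins = 1 + 1 + 1 = 3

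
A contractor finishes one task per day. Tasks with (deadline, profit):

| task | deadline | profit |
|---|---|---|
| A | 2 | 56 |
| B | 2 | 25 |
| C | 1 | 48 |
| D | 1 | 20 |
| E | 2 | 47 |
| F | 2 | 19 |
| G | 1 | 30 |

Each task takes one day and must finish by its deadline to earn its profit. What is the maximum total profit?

104

Profit order: A=56 C=48 E=47 G=30 B=25 D=20 F=19
Assign: A→slot 2, C→slot 1, E skipped, G skipped, B skipped, D skipped, F skipped.
Slots: [1:C] [2:A]
Profit = 48 + 56 = 104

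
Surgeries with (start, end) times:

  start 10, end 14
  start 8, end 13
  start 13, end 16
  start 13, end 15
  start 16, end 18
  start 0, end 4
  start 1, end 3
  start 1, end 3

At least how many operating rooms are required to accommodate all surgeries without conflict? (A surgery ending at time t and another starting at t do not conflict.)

The answer is the maximum number of intervals overlapping at any instant.
starts: [0, 1, 1, 8, 10, 13, 13, 16]
ends:   [3, 3, 4, 13, 14, 15, 16, 18]
s0→1 s1→2 s1→3  — peak 3.

3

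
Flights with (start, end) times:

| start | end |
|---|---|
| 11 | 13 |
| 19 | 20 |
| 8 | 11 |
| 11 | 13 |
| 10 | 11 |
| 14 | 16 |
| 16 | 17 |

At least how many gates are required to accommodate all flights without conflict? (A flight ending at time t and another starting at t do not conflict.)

2

starts: [8, 10, 11, 11, 14, 16, 19]
ends:   [11, 11, 13, 13, 16, 17, 20]
s8→1 s10→2  — peak 2.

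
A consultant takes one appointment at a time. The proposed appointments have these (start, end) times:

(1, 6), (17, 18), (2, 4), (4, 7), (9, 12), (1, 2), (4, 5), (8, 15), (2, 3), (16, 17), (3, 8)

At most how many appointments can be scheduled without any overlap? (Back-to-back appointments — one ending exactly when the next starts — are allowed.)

6

Sort by end time and greedily take each interval whose start is ≥ the last chosen end.
By end time: (1,2), (2,3), (2,4), (4,5), (1,6), (4,7), (3,8), (9,12), (8,15), (16,17), (17,18).
Pick (1,2); next start ≥ 2 → (2,3); next start ≥ 3 → (4,5); next start ≥ 5 → (9,12); next start ≥ 12 → (16,17); next start ≥ 17 → (17,18).
Selected 6 appointments.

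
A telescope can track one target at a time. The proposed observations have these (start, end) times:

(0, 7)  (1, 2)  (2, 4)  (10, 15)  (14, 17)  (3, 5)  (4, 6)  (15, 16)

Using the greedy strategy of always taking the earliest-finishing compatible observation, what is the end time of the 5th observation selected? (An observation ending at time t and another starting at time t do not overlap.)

Greedy by earliest finish: after sorting by end time, pick each interval compatible with the last pick.
By end time: (1,2), (2,4), (3,5), (4,6), (0,7), (10,15), (15,16), (14,17).
Pick (1,2); next start ≥ 2 → (2,4); next start ≥ 4 → (4,6); next start ≥ 6 → (10,15); next start ≥ 15 → (15,16).
Selected: (1,2) (2,4) (4,6) (10,15) (15,16)

16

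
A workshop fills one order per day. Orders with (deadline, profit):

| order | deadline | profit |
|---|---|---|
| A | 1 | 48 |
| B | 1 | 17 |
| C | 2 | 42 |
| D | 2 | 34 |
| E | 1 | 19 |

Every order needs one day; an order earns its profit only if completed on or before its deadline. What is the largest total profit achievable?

Profit order: A=48 C=42 D=34 E=19 B=17
Assign: A→slot 1, C→slot 2, D skipped, E skipped, B skipped.
Slots: [1:A] [2:C]
Profit = 48 + 42 = 90

90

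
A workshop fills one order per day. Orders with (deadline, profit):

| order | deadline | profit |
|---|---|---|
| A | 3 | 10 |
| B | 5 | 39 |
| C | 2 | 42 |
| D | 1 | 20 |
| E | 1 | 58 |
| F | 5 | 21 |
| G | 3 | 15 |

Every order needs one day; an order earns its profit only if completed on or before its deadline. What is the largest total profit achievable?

175

By profit: E(d1,58), C(d2,42), B(d5,39), F(d5,21), D(d1,20), G(d3,15), A(d3,10)
E→slot 1; C→slot 2; B→slot 5; F→slot 4; D skipped; G→slot 3; A skipped.
Profit = 58 + 42 + 15 + 21 + 39 = 175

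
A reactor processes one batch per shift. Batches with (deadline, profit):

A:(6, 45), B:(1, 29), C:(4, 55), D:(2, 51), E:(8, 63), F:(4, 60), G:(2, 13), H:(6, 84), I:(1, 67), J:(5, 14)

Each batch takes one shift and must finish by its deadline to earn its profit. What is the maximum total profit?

Sort by profit descending; place each in the latest free slot ≤ its deadline.
By profit: H(d6,84), I(d1,67), E(d8,63), F(d4,60), C(d4,55), D(d2,51), A(d6,45), B(d1,29), J(d5,14), G(d2,13)
H→slot 6; I→slot 1; E→slot 8; F→slot 4; C→slot 3; D→slot 2; A→slot 5; B skipped; J skipped; G skipped.
Profit = 67 + 51 + 55 + 60 + 45 + 84 + 63 = 425

425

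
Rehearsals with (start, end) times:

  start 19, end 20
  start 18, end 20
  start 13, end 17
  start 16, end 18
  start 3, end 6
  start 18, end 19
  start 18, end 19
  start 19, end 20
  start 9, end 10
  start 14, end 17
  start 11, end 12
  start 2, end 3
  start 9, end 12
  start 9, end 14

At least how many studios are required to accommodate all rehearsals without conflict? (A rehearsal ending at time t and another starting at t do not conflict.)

3

Count concurrent intervals with a sweep; the peak is the room count.
starts: [2, 3, 9, 9, 9, 11, 13, 14, 16, 18, 18, 18, 19, 19]
ends:   [3, 6, 10, 12, 12, 14, 17, 17, 18, 19, 19, 20, 20, 20]
s2→1 e3→0 s3→1 e6→0 s9→1 s9→2 s9→3  — peak 3.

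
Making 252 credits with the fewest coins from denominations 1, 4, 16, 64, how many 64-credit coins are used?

3

252 = 3×64 + 3×16 + 3×4
Count of 64: 3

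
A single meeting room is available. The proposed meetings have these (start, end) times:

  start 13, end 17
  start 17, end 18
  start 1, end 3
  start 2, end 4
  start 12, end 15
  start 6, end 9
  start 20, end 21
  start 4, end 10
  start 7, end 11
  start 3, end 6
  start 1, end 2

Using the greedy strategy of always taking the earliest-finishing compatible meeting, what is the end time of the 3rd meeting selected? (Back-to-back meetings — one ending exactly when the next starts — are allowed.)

Sorted by end: (1,2)  (1,3)  (2,4)  (3,6)  (6,9)  (4,10)  (7,11)  (12,15)  (13,17)  (17,18)  (20,21)
take (1,2); take (2,4); take (6,9); take (12,15); skip (13,17); take (17,18); take (20,21).
Selected: (1,2) (2,4) (6,9) (12,15) (17,18) (20,21)

9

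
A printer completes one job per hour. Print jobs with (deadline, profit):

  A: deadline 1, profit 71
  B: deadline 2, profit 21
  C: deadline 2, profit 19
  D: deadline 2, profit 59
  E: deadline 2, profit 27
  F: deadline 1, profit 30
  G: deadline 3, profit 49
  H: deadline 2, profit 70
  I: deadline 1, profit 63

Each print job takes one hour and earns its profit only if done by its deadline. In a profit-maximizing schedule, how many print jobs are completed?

Take jobs in profit order; each goes to the latest open slot no later than its deadline.
Profit order: A=71 H=70 I=63 D=59 G=49 F=30 E=27 B=21 C=19
Assign: A→slot 1, H→slot 2, I skipped, D skipped, G→slot 3, F skipped, E skipped, B skipped, C skipped.
Slots: [1:A] [2:H] [3:G]
3 of 9 scheduled.

3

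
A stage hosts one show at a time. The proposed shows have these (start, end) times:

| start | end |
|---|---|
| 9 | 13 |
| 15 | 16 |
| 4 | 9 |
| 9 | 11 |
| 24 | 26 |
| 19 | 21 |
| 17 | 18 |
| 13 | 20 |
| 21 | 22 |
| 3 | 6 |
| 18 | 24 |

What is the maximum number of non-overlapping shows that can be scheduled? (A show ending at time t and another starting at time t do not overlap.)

Sorted by end: (3,6)  (4,9)  (9,11)  (9,13)  (15,16)  (17,18)  (13,20)  (19,21)  (21,22)  (18,24)  (24,26)
take (3,6); take (9,11); skip (9,13); take (15,16); take (17,18); take (19,21); take (21,22); skip (18,24); take (24,26).
Selected 7 shows.

7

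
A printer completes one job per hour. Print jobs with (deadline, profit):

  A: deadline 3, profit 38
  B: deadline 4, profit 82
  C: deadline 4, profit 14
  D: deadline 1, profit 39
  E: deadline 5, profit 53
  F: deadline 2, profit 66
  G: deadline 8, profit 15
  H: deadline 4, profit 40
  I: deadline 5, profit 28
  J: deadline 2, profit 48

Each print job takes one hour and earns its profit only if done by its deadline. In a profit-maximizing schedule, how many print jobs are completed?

Take jobs in profit order; each goes to the latest open slot no later than its deadline.
By profit: B(d4,82), F(d2,66), E(d5,53), J(d2,48), H(d4,40), D(d1,39), A(d3,38), I(d5,28), G(d8,15), C(d4,14)
B→slot 4; F→slot 2; E→slot 5; J→slot 1; H→slot 3; D skipped; A skipped; I skipped; G→slot 8; C skipped.
6 of 10 scheduled.

6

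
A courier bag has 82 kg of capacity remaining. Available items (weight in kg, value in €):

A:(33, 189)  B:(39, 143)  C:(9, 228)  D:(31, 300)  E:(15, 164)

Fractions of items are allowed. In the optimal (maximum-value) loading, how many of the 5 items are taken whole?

3

Ratios (sorted): C 25.33, E 10.93, D 9.68, A 5.73, B 3.67
take C (9 @ 228); take E (15 @ 164); take D (31 @ 300); take 27/33 of A → 154.64. Capacity used 82/82.
3 item(s) taken whole; one partial (take 27/33 of A).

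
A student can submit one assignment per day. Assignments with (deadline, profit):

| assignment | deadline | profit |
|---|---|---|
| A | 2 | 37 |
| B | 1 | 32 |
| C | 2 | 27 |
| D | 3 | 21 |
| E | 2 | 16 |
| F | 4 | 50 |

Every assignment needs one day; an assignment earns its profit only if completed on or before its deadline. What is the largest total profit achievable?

By profit: F(d4,50), A(d2,37), B(d1,32), C(d2,27), D(d3,21), E(d2,16)
F→slot 4; A→slot 2; B→slot 1; C skipped; D→slot 3; E skipped.
Profit = 32 + 37 + 21 + 50 = 140

140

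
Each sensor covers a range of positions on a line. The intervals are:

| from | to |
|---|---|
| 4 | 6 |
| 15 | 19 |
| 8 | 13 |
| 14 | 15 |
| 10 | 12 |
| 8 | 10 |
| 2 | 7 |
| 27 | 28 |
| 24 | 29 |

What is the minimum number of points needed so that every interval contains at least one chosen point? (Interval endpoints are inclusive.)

4

Sort by right endpoint; whenever an interval is uncovered, place a point at its right end.
By right end: [4,6]  [2,7]  [8,10]  [10,12]  [8,13]  [14,15]  [15,19]  [27,28]  [24,29]
[4,6] uncovered → point at 6; [8,10] uncovered → point at 10; [14,15] uncovered → point at 15; [27,28] uncovered → point at 28.
Points: 6, 10, 15, 28 (4 total).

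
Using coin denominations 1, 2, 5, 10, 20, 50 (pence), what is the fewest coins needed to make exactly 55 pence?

2

55 − 1×50→5 − 1×5→0
Total coins = 1 + 1 = 2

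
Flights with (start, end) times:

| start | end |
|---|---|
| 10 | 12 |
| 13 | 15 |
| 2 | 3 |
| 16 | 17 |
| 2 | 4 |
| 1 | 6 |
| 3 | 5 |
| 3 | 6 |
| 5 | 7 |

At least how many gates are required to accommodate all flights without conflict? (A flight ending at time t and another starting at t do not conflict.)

The answer is the maximum number of intervals overlapping at any instant.
starts: [1, 2, 2, 3, 3, 5, 10, 13, 16]
ends:   [3, 4, 5, 6, 6, 7, 12, 15, 17]
s1→1 s2→2 s2→3 e3→2 s3→3 s3→4  — peak 4.

4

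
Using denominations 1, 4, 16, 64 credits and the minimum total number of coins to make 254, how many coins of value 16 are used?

3

254 = 3×64 + 3×16 + 3×4 + 2×1
Count of 16: 3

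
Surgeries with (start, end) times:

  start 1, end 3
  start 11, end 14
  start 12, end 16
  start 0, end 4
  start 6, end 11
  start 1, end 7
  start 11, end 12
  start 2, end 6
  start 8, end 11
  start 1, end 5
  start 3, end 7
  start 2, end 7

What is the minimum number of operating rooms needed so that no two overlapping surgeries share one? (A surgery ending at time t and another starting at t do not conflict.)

starts: [0, 1, 1, 1, 2, 2, 3, 6, 8, 11, 11, 12]
ends:   [3, 4, 5, 6, 7, 7, 7, 11, 11, 12, 14, 16]
s0→1 s1→2 s1→3 s1→4 s2→5 s2→6  — peak 6.

6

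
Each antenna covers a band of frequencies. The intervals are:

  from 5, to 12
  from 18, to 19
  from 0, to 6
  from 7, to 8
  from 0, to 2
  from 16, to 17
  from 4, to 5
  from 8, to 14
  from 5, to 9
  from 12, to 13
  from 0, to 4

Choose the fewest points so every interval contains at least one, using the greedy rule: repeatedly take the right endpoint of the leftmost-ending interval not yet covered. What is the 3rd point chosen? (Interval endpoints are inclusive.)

8

Process intervals by earliest right end; each time one isn't hit yet, stab at its right endpoint.
By right end: [0,2]  [0,4]  [4,5]  [0,6]  [7,8]  [5,9]  [5,12]  [12,13]  [8,14]  [16,17]  [18,19]
[0,2] uncovered → point at 2; [4,5] uncovered → point at 5; [7,8] uncovered → point at 8; [12,13] uncovered → point at 13; [16,17] uncovered → point at 17; [18,19] uncovered → point at 19.
Points: 2, 5, 8, 13, 17, 19 (6 total).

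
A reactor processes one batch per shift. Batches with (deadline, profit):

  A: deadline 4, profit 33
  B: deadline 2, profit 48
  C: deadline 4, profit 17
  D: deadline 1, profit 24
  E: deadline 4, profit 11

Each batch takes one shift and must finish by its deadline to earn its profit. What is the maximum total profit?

By profit: B(d2,48), A(d4,33), D(d1,24), C(d4,17), E(d4,11)
B→slot 2; A→slot 4; D→slot 1; C→slot 3; E skipped.
Profit = 24 + 48 + 17 + 33 = 122

122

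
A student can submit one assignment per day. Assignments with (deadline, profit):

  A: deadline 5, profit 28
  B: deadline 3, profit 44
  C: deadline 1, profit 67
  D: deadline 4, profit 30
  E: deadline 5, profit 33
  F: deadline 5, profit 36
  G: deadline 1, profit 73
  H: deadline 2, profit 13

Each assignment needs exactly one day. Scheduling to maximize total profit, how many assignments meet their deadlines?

5

Profit order: G=73 C=67 B=44 F=36 E=33 D=30 A=28 H=13
Assign: G→slot 1, C skipped, B→slot 3, F→slot 5, E→slot 4, D→slot 2, A skipped, H skipped.
Slots: [1:G] [2:D] [3:B] [4:E] [5:F]
5 of 8 scheduled.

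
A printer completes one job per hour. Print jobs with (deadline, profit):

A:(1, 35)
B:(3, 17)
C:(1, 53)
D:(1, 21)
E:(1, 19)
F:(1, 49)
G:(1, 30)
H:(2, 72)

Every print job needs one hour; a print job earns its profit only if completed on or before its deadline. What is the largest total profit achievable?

Take jobs in profit order; each goes to the latest open slot no later than its deadline.
Profit order: H=72 C=53 F=49 A=35 G=30 D=21 E=19 B=17
Assign: H→slot 2, C→slot 1, F skipped, A skipped, G skipped, D skipped, E skipped, B→slot 3.
Slots: [1:C] [2:H] [3:B]
Profit = 53 + 72 + 17 = 142

142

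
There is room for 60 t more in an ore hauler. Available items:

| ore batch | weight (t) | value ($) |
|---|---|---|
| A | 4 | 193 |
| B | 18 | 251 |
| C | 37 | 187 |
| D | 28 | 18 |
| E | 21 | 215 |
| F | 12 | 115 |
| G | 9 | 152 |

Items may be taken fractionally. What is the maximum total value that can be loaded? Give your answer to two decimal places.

887.67

Sort by value per unit weight and fill in that order.
Ratios (sorted): A 48.25, G 16.89, B 13.94, E 10.24, F 9.58, C 5.05, D 0.64
take A (4 @ 193); take G (9 @ 152); take B (18 @ 251); take E (21 @ 215); take 8/12 of F → 76.67. Capacity used 60/60.
Total value = 887.67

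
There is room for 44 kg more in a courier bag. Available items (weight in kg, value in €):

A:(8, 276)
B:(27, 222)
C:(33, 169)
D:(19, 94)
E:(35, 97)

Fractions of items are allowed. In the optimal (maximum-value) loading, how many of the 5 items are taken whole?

Greedy by value/weight ratio, highest first.
Order: A (276/8=34.50) > B (222/27=8.22) > C (169/33=5.12) > D (94/19=4.95) > E (97/35=2.77)
Fill: take A (8 @ 276) → take B (27 @ 222) → take 9/33 of C → 46.09; 44/44 used.
2 item(s) taken whole; one partial (take 9/33 of C).

2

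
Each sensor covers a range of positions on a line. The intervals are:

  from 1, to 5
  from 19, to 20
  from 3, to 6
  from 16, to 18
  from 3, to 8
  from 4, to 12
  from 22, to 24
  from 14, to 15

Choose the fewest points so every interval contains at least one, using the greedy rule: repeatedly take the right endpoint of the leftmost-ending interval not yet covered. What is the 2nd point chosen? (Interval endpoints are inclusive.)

Process intervals by earliest right end; each time one isn't hit yet, stab at its right endpoint.
By right end: [1,5]  [3,6]  [3,8]  [4,12]  [14,15]  [16,18]  [19,20]  [22,24]
[1,5] uncovered → point at 5; [14,15] uncovered → point at 15; [16,18] uncovered → point at 18; [19,20] uncovered → point at 20; [22,24] uncovered → point at 24.
Points: 5, 15, 18, 20, 24 (5 total).

15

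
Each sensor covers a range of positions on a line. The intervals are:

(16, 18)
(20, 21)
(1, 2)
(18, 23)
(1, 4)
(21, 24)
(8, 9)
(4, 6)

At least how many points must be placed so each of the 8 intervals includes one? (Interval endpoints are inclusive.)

By right end: [1,2]  [1,4]  [4,6]  [8,9]  [16,18]  [20,21]  [18,23]  [21,24]
[1,2] uncovered → point at 2; [4,6] uncovered → point at 6; [8,9] uncovered → point at 9; [16,18] uncovered → point at 18; [20,21] uncovered → point at 21.
Points: 2, 6, 9, 18, 21 (5 total).

5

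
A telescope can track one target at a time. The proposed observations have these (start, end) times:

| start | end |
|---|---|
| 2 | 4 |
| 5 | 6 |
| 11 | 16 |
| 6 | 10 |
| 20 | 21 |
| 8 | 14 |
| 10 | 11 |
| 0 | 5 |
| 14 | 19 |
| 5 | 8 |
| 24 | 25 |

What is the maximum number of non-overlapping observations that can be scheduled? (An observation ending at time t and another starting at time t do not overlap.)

By end time: (2,4), (0,5), (5,6), (5,8), (6,10), (10,11), (8,14), (11,16), (14,19), (20,21), (24,25).
Pick (2,4); next start ≥ 4 → (5,6); next start ≥ 6 → (6,10); next start ≥ 10 → (10,11); next start ≥ 11 → (11,16); next start ≥ 16 → (20,21); next start ≥ 21 → (24,25).
Selected 7 observations.

7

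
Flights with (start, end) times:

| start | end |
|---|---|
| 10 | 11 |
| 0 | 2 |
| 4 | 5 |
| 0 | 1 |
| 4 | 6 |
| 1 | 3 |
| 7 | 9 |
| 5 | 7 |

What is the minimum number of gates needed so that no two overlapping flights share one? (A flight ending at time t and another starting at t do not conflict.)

The answer is the maximum number of intervals overlapping at any instant.
Events (time:±→running): 0:+→1 0:+→2 … peak 2.

2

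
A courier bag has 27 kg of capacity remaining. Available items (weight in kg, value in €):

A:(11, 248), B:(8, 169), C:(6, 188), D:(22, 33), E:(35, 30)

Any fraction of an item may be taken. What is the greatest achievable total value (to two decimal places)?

608.00

Greedy by value/weight ratio, highest first.
Ratios (sorted): C 31.33, A 22.55, B 21.12, D 1.50, E 0.86
take C (6 @ 188); take A (11 @ 248); take B (8 @ 169); take 2/22 of D → 3.00. Capacity used 27/27.
Total value = 608.00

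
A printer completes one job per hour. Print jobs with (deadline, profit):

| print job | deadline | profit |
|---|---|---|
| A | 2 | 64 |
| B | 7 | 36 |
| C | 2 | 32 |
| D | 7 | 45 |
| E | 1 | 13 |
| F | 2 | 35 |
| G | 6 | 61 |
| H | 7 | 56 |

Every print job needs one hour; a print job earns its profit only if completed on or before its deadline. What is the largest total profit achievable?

Profit order: A=64 G=61 H=56 D=45 B=36 F=35 C=32 E=13
Assign: A→slot 2, G→slot 6, H→slot 7, D→slot 5, B→slot 4, F→slot 1, C skipped, E skipped.
Slots: [1:F] [2:A] [4:B] [5:D] [6:G] [7:H]
Profit = 35 + 64 + 36 + 45 + 61 + 56 = 297

297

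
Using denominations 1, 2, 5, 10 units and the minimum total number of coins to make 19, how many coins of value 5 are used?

19 = 1×10 + 1×5 + 2×2
Count of 5: 1

1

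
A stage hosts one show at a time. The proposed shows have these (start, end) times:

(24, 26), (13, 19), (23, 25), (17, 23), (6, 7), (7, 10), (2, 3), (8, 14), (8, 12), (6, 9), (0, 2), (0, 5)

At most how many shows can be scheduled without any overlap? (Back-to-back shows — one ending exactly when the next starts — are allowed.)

By end time: (0,2), (2,3), (0,5), (6,7), (6,9), (7,10), (8,12), (8,14), (13,19), (17,23), (23,25), (24,26).
Pick (0,2); next start ≥ 2 → (2,3); next start ≥ 3 → (6,7); next start ≥ 7 → (7,10); next start ≥ 10 → (13,19); next start ≥ 19 → (23,25).
Selected 6 shows.

6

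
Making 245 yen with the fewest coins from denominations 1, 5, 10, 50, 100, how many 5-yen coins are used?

1

Use the largest denomination that fits, subtract, and repeat.
245 − 2×100→45 − 4×10→5 − 1×5→0
Count of 5: 1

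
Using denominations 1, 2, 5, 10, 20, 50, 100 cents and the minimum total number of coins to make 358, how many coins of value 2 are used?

1

358 − 3×100→58 − 1×50→8 − 1×5→3 − 1×2→1 − 1×1→0
Count of 2: 1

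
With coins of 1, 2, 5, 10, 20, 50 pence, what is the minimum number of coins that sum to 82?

82 = 1×50 + 1×20 + 1×10 + 1×2
Total coins = 1 + 1 + 1 + 1 = 4

4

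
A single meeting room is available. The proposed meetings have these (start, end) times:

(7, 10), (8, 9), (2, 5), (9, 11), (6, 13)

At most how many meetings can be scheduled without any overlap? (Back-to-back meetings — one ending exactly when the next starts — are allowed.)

Greedy by earliest finish: after sorting by end time, pick each interval compatible with the last pick.
By end time: (2,5), (8,9), (7,10), (9,11), (6,13).
Pick (2,5); next start ≥ 5 → (8,9); next start ≥ 9 → (9,11).
Selected 3 meetings.

3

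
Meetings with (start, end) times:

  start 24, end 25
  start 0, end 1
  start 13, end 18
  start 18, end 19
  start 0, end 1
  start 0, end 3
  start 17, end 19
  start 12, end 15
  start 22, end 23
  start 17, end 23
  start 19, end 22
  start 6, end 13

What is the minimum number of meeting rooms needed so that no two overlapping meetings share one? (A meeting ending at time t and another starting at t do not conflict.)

Events (time:±→running): 0:+→1 0:+→2 0:+→3 … peak 3.

3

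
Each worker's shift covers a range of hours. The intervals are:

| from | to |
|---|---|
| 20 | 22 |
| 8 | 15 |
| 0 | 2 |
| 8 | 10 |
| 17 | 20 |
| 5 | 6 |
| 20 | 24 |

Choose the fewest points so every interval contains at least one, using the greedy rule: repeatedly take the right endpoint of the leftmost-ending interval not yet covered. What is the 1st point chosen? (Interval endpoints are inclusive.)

Sorted: [0,2] [5,6] [8,10] [8,15] [17,20] [20,22] [20,24]
{[0,2]} hit by 2; {[5,6]} hit by 6; {[8,10],[8,15]} hit by 10; {[17,20],[20,22],[20,24]} hit by 20.
Points: 2, 6, 10, 20 (4 total).

2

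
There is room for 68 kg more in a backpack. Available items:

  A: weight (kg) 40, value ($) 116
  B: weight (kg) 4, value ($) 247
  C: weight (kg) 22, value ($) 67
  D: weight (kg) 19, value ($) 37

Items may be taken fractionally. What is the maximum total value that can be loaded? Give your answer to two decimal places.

Sort by value per unit weight and fill in that order.
Ratios (sorted): B 61.75, C 3.05, A 2.90, D 1.95
take B (4 @ 247); take C (22 @ 67); take A (40 @ 116); take 2/19 of D → 3.89. Capacity used 68/68.
Total value = 433.89

433.89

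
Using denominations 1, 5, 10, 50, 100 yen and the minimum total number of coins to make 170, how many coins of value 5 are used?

0

Greedy: take as many of the largest coin as possible, then repeat with the remainder.
170 − 1×100→70 − 1×50→20 − 2×10→0
Count of 5: 0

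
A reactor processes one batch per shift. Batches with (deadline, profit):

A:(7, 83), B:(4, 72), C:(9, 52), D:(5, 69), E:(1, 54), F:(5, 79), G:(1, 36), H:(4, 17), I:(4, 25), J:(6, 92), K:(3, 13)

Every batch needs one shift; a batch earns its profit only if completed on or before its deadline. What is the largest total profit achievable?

526

Take jobs in profit order; each goes to the latest open slot no later than its deadline.
Profit order: J=92 A=83 F=79 B=72 D=69 E=54 C=52 G=36 I=25 H=17 K=13
Assign: J→slot 6, A→slot 7, F→slot 5, B→slot 4, D→slot 3, E→slot 1, C→slot 9, G skipped, I→slot 2, H skipped, K skipped.
Slots: [1:E] [2:I] [3:D] [4:B] [5:F] [6:J] [7:A] [9:C]
Profit = 54 + 25 + 69 + 72 + 79 + 92 + 83 + 52 = 526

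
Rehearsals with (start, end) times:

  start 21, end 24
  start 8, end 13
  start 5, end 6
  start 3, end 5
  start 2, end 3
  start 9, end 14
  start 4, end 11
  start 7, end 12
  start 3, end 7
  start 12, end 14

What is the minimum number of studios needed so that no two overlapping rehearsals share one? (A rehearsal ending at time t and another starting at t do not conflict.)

Count concurrent intervals with a sweep; the peak is the room count.
Events (time:±→running): 2:+→1 3:-→0 3:+→1 3:+→2 4:+→3 5:-→2 5:+→3 6:-→2 7:-→1 7:+→2 8:+→3 9:+→4 … peak 4.

4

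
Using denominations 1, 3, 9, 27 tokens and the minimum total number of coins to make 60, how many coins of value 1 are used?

Greedy: take as many of the largest coin as possible, then repeat with the remainder.
60 − 2×27→6 − 2×3→0
Count of 1: 0

0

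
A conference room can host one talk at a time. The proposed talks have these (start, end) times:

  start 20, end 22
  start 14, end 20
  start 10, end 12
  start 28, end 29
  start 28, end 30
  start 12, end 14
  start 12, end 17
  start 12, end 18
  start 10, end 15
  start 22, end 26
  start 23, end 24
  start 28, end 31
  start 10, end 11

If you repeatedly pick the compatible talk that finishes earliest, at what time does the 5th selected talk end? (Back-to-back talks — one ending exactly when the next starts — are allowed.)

Sort by end time and greedily take each interval whose start is ≥ the last chosen end.
By end time: (10,11), (10,12), (12,14), (10,15), (12,17), (12,18), (14,20), (20,22), (23,24), (22,26), (28,29), (28,30), (28,31).
Pick (10,11); next start ≥ 11 → (12,14); next start ≥ 14 → (14,20); next start ≥ 20 → (20,22); next start ≥ 22 → (23,24); next start ≥ 24 → (28,29).
Selected: (10,11) (12,14) (14,20) (20,22) (23,24) (28,29)

24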